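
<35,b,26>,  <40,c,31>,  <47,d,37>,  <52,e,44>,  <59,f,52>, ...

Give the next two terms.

<64,g,61>, <71,h,71>

For the first component, alternating steps +5, +7, +5, +7, …: 35, 40, 47, 52, 59 → 64 → 71.
Letter: letters move forward 1 place in the alphabet, so b, c, d, e, f → g → h.
Third component: differences are 5, 6, 7, … (increasing by 1 each time), so 26, 31, 37, 44, 52 → 61 → 71.
Putting the parts together: <64,g,61> and then <71,h,71>.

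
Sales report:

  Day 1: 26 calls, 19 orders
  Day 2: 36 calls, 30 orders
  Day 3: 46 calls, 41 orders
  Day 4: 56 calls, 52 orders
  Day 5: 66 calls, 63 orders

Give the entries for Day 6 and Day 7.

Calls: +10 each step; 26, 36, 46, 56, 66 → 76 → 86.
Orders: 19, 30, 41, 52, 63 → 74 → 85 (+11 each step).
Putting the parts together: 76 calls, 74 orders and then 86 calls, 85 orders.

76 calls, 74 orders; 86 calls, 85 orders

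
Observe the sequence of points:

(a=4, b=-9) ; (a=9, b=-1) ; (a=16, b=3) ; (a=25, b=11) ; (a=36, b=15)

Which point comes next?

A: perfect squares: 2², 3², 4², …, so 4, 9, 16, 25, 36 → 49.
B: alternating steps +8, +4, +8, +4, …; -9, -1, 3, 11, 15 → 23.
So the next point is (a=49, b=23).

(a=49, b=23)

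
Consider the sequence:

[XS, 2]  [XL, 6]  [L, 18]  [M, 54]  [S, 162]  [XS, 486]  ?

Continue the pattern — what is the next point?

Size goes XS, XL, L, M, S, XS → XL (repeats XS → XL → L → M → S).
Second entry: ×3 each step; 2, 6, 18, 54, 162, 486 → 1458.
Putting it together: [XL, 1458].

[XL, 1458]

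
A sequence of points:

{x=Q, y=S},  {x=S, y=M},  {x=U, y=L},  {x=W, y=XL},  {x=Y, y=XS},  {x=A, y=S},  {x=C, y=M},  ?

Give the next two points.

{x=E, y=L}, {x=G, y=XL}

For the x, letters move forward 2 places in the alphabet, wrapping Z→A: Q, S, U, W, Y, A, C → E → G.
Y: S, M, L, XL, XS, S, M → L → XL (repeats S → M → L → XL → XS).
So the next two points are {x=E, y=L} and {x=G, y=XL}.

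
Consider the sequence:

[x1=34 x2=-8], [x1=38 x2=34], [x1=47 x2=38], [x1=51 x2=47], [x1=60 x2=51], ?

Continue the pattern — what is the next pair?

X1 goes 34, 38, 47, 51, 60 → 64 (alternating steps +4, +9, +4, +9, …).
For the x2, always the previous value of the x1: -8, 34, 38, 47, 51 → 60.
Putting it together: [x1=64 x2=60].

[x1=64 x2=60]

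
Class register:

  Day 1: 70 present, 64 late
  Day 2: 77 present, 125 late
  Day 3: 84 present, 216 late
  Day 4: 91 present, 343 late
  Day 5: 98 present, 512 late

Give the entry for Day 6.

Present — +7 each step: 70, 77, 84, 91, 98 → 105.
Late: perfect cubes: 4³, 5³, 6³, …, so 64, 125, 216, 343, 512 → 729.
So the next row is 105 present, 729 late.

105 present, 729 late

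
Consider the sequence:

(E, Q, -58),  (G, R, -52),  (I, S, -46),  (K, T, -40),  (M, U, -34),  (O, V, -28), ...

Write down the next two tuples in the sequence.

First letter — letters move forward 2 places in the alphabet: E, G, I, K, M, O → Q → S.
For the second letter, letters move forward 1 place in the alphabet: Q, R, S, T, U, V → W → X.
Third entry: -58, -52, -46, -40, -34, -28 → -22 → -16 (+6 each step).
So the next two tuples are (Q, W, -22) and (S, X, -16).

(Q, W, -22), (S, X, -16)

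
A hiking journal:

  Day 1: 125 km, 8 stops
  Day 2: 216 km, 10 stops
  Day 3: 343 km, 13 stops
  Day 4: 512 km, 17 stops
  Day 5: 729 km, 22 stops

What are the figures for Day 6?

1000 km, 28 stops

Km goes 125, 216, 343, 512, 729 → 1000 (perfect cubes: 5³, 6³, 7³, …).
Stops: 8, 10, 13, 17, 22 → 28 (differences are 2, 3, 4, … (increasing by 1 each time)).
Putting it together: 1000 km, 28 stops.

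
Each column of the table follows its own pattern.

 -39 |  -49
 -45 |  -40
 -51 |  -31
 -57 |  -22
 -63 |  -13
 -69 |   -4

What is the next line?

-75  5

First component: -39, -45, -51, -57, -63, -69 → -75 (−6 each step).
Second component: -49, -40, -31, -22, -13, -4 → 5 (+9 each step).
Combining the parts gives -75  5.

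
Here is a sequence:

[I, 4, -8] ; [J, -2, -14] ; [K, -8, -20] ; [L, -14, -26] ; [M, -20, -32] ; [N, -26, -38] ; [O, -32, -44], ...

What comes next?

For the letter, letters move forward 1 place in the alphabet: I, J, K, L, M, N, O → P.
For the second value, −6 each step: 4, -2, -8, -14, -20, -26, -32 → -38.
Third value goes -8, -14, -20, -26, -32, -38, -44 → -50 (always 12 less than the second value).
So the next element is [P, -38, -50].

[P, -38, -50]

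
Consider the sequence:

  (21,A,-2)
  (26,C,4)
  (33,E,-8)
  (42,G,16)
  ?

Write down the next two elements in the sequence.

(53,I,-32), (66,K,64)

First slot: differences are 5, 7, 9, … (increasing by 2 each time), so 21, 26, 33, 42 → 53 → 66.
For the letter, letters move forward 2 places in the alphabet: A, C, E, G → I → K.
Third slot — ×(-2) each step: -2, 4, -8, 16 → -32 → 64.
So the next two elements are (53,I,-32) and (66,K,64).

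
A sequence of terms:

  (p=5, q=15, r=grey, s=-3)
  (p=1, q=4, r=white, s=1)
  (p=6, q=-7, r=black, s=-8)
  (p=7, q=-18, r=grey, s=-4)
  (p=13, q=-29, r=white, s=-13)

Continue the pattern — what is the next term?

(p=20, q=-40, r=black, s=-9)

P: each term is the sum of the two before it; 5, 1, 6, 7, 13 → 20.
Q: −11 each step; 15, 4, -7, -18, -29 → -40.
R: repeats grey → white → black, so grey, white, black, grey, white → black.
S: alternating steps +4, −9, +4, −9, …; -3, 1, -8, -4, -13 → -9.
So the next term is (p=20, q=-40, r=black, s=-9).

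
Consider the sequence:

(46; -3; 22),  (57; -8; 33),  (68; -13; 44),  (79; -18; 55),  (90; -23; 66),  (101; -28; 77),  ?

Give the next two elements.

First component: +11 each step, so 46, 57, 68, 79, 90, 101 → 112 → 123.
Second component — −5 each step: -3, -8, -13, -18, -23, -28 → -33 → -38.
Third component goes 22, 33, 44, 55, 66, 77 → 88 → 99 (+11 each step).
Putting the parts together: (112; -33; 88) and then (123; -38; 99).

(112; -33; 88), (123; -38; 99)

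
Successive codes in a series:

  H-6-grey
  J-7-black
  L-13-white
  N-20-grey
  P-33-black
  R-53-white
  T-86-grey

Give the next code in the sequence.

V-139-black

Letter: letters move forward 2 places in the alphabet; H, J, L, N, P, R, T → V.
Second component: each term is the sum of the two before it, so 6, 7, 13, 20, 33, 53, 86 → 139.
Shade: grey, black, white, grey, black, white, grey → black (repeats grey → black → white).
Putting it together: V-139-black.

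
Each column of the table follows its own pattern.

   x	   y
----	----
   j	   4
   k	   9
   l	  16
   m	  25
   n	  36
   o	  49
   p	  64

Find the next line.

Column x: letters move forward 1 place in the alphabet, so j, k, l, m, n, o, p → q.
Column y: perfect squares: 2², 3², 4², …; 4, 9, 16, 25, 36, 49, 64 → 81.
Putting it together: q  81.

q  81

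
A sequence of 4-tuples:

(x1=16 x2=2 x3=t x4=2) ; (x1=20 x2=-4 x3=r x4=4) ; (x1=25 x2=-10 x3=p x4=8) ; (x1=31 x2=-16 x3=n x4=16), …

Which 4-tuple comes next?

X1: differences are 4, 5, 6, … (increasing by 1 each time), so 16, 20, 25, 31 → 38.
X2: −6 each step, so 2, -4, -10, -16 → -22.
X3 goes t, r, p, n → l (letters move back 2 places in the alphabet).
X4: ×2 each step, so 2, 4, 8, 16 → 32.
Putting it together: (x1=38 x2=-22 x3=l x4=32).

(x1=38 x2=-22 x3=l x4=32)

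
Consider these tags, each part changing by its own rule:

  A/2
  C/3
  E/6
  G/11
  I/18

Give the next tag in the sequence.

Letter: A, C, E, G, I → K (letters move forward 2 places in the alphabet).
Second component: differences are 1, 3, 5, … (increasing by 2 each time), so 2, 3, 6, 11, 18 → 27.
So the next tag is K/27.

K/27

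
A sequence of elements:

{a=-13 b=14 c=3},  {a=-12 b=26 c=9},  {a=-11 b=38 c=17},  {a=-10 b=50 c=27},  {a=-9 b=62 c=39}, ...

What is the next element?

{a=-8 b=74 c=53}

A: -13, -12, -11, -10, -9 → -8 (+1 each step).
B — +12 each step: 14, 26, 38, 50, 62 → 74.
C goes 3, 9, 17, 27, 39 → 53 (differences are 6, 8, 10, … (increasing by 2 each time)).
So the next element is {a=-8 b=74 c=53}.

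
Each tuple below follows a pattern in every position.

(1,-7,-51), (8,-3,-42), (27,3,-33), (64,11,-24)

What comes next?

(125,21,-15)

First value: perfect cubes: 1³, 2³, 3³, …; 1, 8, 27, 64 → 125.
For the second value, differences are 4, 6, 8, … (increasing by 2 each time): -7, -3, 3, 11 → 21.
Third value — +9 each step: -51, -42, -33, -24 → -15.
Combining the parts gives (125,21,-15).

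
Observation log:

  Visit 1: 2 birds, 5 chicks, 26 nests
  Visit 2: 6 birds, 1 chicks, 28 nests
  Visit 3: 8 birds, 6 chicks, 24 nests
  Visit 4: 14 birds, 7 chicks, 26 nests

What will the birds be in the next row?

22

For the birds, each term is the sum of the two before it: 2, 6, 8, 14 → 22.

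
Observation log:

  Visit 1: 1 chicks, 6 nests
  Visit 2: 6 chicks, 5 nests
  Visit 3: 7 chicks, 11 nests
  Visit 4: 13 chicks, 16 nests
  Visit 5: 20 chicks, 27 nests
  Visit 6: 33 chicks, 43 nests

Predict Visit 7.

53 chicks, 70 nests

Chicks — each term is the sum of the two before it: 1, 6, 7, 13, 20, 33 → 53.
Nests: each term is the sum of the two before it, so 6, 5, 11, 16, 27, 43 → 70.
Putting it together: 53 chicks, 70 nests.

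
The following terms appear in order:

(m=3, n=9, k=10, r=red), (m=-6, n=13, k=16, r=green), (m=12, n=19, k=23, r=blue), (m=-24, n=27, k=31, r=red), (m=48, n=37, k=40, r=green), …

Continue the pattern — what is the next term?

M — ×(-2) each step: 3, -6, 12, -24, 48 → -96.
N — differences are 4, 6, 8, … (increasing by 2 each time): 9, 13, 19, 27, 37 → 49.
K: 10, 16, 23, 31, 40 → 50 (differences are 6, 7, 8, … (increasing by 1 each time)).
R: repeats red → green → blue; red, green, blue, red, green → blue.
So the next term is (m=-96, n=49, k=50, r=blue).

(m=-96, n=49, k=50, r=blue)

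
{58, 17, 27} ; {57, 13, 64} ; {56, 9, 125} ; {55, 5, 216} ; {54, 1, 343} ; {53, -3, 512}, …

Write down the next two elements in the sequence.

{52, -7, 729}, {51, -11, 1000}

First component: −1 each step, so 58, 57, 56, 55, 54, 53 → 52 → 51.
Second component: 17, 13, 9, 5, 1, -3 → -7 → -11 (−4 each step).
Third component goes 27, 64, 125, 216, 343, 512 → 729 → 1000 (perfect cubes: 3³, 4³, 5³, …).
Putting the parts together: {52, -7, 729} and then {51, -11, 1000}.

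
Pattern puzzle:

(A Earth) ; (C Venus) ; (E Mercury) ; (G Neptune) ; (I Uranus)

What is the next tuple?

(K Saturn)

For the letter, letters move forward 2 places in the alphabet: A, C, E, G, I → K.
Planet — runs backward through the planets Mercury→Neptune: Earth, Venus, Mercury, Neptune, Uranus → Saturn.
So the next tuple is (K Saturn).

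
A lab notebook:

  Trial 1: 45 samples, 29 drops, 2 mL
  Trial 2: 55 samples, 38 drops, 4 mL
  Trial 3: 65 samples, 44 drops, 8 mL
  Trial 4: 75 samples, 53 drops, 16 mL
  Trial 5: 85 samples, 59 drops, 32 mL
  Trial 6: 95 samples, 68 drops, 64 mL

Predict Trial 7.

105 samples, 74 drops, 128 mL

Samples: +10 each step; 45, 55, 65, 75, 85, 95 → 105.
Drops — alternating steps +9, +6, +9, +6, …: 29, 38, 44, 53, 59, 68 → 74.
For the mL, ×2 each step: 2, 4, 8, 16, 32, 64 → 128.
Combining the parts gives 105 samples, 74 drops, 128 mL.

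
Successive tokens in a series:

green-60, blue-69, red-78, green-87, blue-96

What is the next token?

red-105

Colour: green, blue, red, green, blue → red (repeats green → blue → red).
Second component: 60, 69, 78, 87, 96 → 105 (+9 each step).
So the next token is red-105.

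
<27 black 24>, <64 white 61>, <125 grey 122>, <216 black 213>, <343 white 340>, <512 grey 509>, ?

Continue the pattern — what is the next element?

<729 black 726>

First coordinate: perfect cubes: 3³, 4³, 5³, …; 27, 64, 125, 216, 343, 512 → 729.
Shade — repeats black → white → grey: black, white, grey, black, white, grey → black.
Third coordinate — always 3 less than the first coordinate: 24, 61, 122, 213, 340, 509 → 726.
Putting it together: <729 black 726>.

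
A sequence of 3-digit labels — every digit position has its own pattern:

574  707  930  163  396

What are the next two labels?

529, 752

First digit — +2 each step, mod 10: 5, 7, 9, 1, 3 → 5 → 7.
Second digit: 7, 0, 3, 6, 9 → 2 → 5 (+3 each step, mod 10).
For the third digit, +3 each step, mod 10: 4, 7, 0, 3, 6 → 9 → 2.
Putting the parts together: 529 and then 752.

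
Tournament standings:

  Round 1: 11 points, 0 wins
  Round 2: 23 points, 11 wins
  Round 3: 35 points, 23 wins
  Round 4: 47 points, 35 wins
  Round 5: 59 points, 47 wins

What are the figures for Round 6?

Points: +12 each step, so 11, 23, 35, 47, 59 → 71.
Wins goes 0, 11, 23, 35, 47 → 59 (always the previous value of the points).
Combining the parts gives 71 points, 59 wins.

71 points, 59 wins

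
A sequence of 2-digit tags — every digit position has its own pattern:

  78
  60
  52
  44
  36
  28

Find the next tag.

For the first digit, −1 each step, mod 10: 7, 6, 5, 4, 3, 2 → 1.
Second digit: +2 each step, mod 10, so 8, 0, 2, 4, 6, 8 → 0.
Putting it together: 10.

10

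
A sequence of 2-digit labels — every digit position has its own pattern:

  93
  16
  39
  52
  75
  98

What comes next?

First digit: +2 each step, mod 10; 9, 1, 3, 5, 7, 9 → 1.
For the second digit, +3 each step, mod 10: 3, 6, 9, 2, 5, 8 → 1.
Putting it together: 11.

11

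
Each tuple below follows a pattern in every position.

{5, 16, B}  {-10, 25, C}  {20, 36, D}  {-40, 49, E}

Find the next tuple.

{80, 64, F}

For the first value, ×(-2) each step: 5, -10, 20, -40 → 80.
Second value: perfect squares: 4², 5², 6², …, so 16, 25, 36, 49 → 64.
Letter: B, C, D, E → F (letters move forward 1 place in the alphabet).
Putting it together: {80, 64, F}.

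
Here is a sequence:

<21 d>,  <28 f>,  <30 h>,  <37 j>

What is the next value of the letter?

Letter: d, f, h, j → l (letters move forward 2 places in the alphabet).

l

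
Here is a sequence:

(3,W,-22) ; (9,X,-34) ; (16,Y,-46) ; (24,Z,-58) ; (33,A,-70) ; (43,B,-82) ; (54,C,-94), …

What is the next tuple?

(66,D,-106)

First coordinate goes 3, 9, 16, 24, 33, 43, 54 → 66 (differences are 6, 7, 8, … (increasing by 1 each time)).
For the letter, letters move forward 1 place in the alphabet, wrapping Z→A: W, X, Y, Z, A, B, C → D.
Third coordinate: −12 each step; -22, -34, -46, -58, -70, -82, -94 → -106.
Putting it together: (66,D,-106).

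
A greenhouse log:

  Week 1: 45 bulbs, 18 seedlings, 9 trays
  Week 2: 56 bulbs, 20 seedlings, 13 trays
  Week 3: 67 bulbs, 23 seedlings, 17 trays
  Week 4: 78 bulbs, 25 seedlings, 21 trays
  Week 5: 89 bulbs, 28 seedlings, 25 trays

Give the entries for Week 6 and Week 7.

For the bulbs, +11 each step: 45, 56, 67, 78, 89 → 100 → 111.
Seedlings — alternating steps +2, +3, +2, +3, …: 18, 20, 23, 25, 28 → 30 → 33.
For the trays, +4 each step: 9, 13, 17, 21, 25 → 29 → 33.
Putting the parts together: 100 bulbs, 30 seedlings, 29 trays and then 111 bulbs, 33 seedlings, 33 trays.

100 bulbs, 30 seedlings, 29 trays; 111 bulbs, 33 seedlings, 33 trays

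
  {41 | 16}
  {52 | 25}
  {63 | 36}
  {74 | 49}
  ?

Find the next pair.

First slot goes 41, 52, 63, 74 → 85 (+11 each step).
Second slot: 16, 25, 36, 49 → 64 (perfect squares: 4², 5², 6², …).
Putting it together: {85 | 64}.

{85 | 64}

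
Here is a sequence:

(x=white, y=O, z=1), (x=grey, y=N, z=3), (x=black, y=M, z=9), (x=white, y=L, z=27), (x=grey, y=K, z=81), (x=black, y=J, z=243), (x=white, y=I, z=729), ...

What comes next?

(x=grey, y=H, z=2187)

X: repeats white → grey → black; white, grey, black, white, grey, black, white → grey.
Y: letters move back 1 place in the alphabet; O, N, M, L, K, J, I → H.
Z: ×3 each step, so 1, 3, 9, 27, 81, 243, 729 → 2187.
Combining the parts gives (x=grey, y=H, z=2187).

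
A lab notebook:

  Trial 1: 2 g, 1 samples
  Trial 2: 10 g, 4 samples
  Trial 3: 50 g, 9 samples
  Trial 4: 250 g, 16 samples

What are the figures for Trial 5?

1250 g, 25 samples

G: ×5 each step, so 2, 10, 50, 250 → 1250.
Samples — perfect squares: 1², 2², 3², …: 1, 4, 9, 16 → 25.
So the next row is 1250 g, 25 samples.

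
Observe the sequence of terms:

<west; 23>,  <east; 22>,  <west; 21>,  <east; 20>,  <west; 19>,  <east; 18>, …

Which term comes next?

<west; 17>

Direction: alternates west ↔ east, so west, east, west, east, west, east → west.
Second entry: −1 each step; 23, 22, 21, 20, 19, 18 → 17.
Putting it together: <west; 17>.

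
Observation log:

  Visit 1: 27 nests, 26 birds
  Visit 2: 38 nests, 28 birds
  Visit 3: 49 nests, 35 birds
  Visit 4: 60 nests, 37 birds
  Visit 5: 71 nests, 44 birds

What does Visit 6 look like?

82 nests, 46 birds

Nests — +11 each step: 27, 38, 49, 60, 71 → 82.
Birds — alternating steps +2, +7, +2, +7, …: 26, 28, 35, 37, 44 → 46.
Combining the parts gives 82 nests, 46 birds.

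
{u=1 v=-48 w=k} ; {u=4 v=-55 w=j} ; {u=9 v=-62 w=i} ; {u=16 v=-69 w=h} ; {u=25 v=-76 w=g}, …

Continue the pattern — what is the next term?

U: perfect squares: 1², 2², 3², …, so 1, 4, 9, 16, 25 → 36.
V goes -48, -55, -62, -69, -76 → -83 (−7 each step).
W: letters move back 1 place in the alphabet, so k, j, i, h, g → f.
Combining the parts gives {u=36 v=-83 w=f}.

{u=36 v=-83 w=f}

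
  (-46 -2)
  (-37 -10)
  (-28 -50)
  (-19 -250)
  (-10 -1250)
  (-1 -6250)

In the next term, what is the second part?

Second part: ×5 each step; -2, -10, -50, -250, -1250, -6250 → -31250.

-31250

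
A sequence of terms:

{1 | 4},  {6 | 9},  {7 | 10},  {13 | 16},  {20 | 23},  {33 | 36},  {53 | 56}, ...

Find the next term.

First slot goes 1, 6, 7, 13, 20, 33, 53 → 86 (each term is the sum of the two before it).
Second slot: 4, 9, 10, 16, 23, 36, 56 → 89 (always 3 more than the first slot).
Putting it together: {86 | 89}.

{86 | 89}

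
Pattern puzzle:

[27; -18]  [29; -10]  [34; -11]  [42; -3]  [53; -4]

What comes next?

First coordinate: differences are 2, 5, 8, … (increasing by 3 each time), so 27, 29, 34, 42, 53 → 67.
For the second coordinate, alternating steps +8, −1, +8, −1, …: -18, -10, -11, -3, -4 → 4.
Combining the parts gives [67; 4].

[67; 4]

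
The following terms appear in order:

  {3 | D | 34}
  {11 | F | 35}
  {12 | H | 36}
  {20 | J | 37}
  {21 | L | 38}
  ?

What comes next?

{29 | N | 39}

First coordinate: 3, 11, 12, 20, 21 → 29 (alternating steps +8, +1, +8, +1, …).
For the letter, letters move forward 2 places in the alphabet: D, F, H, J, L → N.
Third coordinate: +1 each step; 34, 35, 36, 37, 38 → 39.
Putting it together: {29 | N | 39}.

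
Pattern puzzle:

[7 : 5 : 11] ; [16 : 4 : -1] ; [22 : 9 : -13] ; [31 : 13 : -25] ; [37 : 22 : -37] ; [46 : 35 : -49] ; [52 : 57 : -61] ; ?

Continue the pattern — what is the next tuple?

[61 : 92 : -73]

First part goes 7, 16, 22, 31, 37, 46, 52 → 61 (alternating steps +9, +6, +9, +6, …).
Second part: each term is the sum of the two before it; 5, 4, 9, 13, 22, 35, 57 → 92.
Third part: −12 each step; 11, -1, -13, -25, -37, -49, -61 → -73.
Putting it together: [61 : 92 : -73].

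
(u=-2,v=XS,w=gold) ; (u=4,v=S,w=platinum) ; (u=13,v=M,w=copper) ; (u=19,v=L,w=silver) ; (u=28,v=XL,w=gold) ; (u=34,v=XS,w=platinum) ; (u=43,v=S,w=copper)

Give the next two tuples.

(u=49,v=M,w=silver), (u=58,v=L,w=gold)

U goes -2, 4, 13, 19, 28, 34, 43 → 49 → 58 (alternating steps +6, +9, +6, +9, …).
V: XS, S, M, L, XL, XS, S → M → L (repeats XS → S → M → L → XL).
W — repeats gold → platinum → copper → silver: gold, platinum, copper, silver, gold, platinum, copper → silver → gold.
So the next two tuples are (u=49,v=M,w=silver) and (u=58,v=L,w=gold).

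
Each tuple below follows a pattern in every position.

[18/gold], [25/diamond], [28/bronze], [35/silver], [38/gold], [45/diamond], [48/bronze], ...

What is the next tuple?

For the first value, alternating steps +7, +3, +7, +3, …: 18, 25, 28, 35, 38, 45, 48 → 55.
Rank: repeats gold → diamond → bronze → silver, so gold, diamond, bronze, silver, gold, diamond, bronze → silver.
Putting it together: [55/silver].

[55/silver]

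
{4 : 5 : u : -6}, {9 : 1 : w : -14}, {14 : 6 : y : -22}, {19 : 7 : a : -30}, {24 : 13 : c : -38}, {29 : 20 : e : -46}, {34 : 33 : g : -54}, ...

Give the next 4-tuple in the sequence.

First slot: 4, 9, 14, 19, 24, 29, 34 → 39 (+5 each step).
Second slot — each term is the sum of the two before it: 5, 1, 6, 7, 13, 20, 33 → 53.
Letter: letters move forward 2 places in the alphabet, wrapping Z→A, so u, w, y, a, c, e, g → i.
Fourth slot: −8 each step, so -6, -14, -22, -30, -38, -46, -54 → -62.
So the next 4-tuple is {39 : 53 : i : -62}.

{39 : 53 : i : -62}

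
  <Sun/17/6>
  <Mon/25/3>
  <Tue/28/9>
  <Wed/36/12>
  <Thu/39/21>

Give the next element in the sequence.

Day: runs through the weekdays Mon→Sun; Sun, Mon, Tue, Wed, Thu → Fri.
For the second part, alternating steps +8, +3, +8, +3, …: 17, 25, 28, 36, 39 → 47.
Third part: each term is the sum of the two before it, so 6, 3, 9, 12, 21 → 33.
Putting it together: <Fri/47/33>.

<Fri/47/33>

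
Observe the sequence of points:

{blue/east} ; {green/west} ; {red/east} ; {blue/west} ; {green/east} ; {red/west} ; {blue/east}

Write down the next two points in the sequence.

{green/west}, {red/east}

Colour — repeats blue → green → red: blue, green, red, blue, green, red, blue → green → red.
Direction: east, west, east, west, east, west, east → west → east (alternates east ↔ west).
So the next two points are {green/west} and {red/east}.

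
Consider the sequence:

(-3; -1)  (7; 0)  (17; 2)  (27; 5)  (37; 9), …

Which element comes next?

First slot goes -3, 7, 17, 27, 37 → 47 (+10 each step).
Second slot: differences are 1, 2, 3, … (increasing by 1 each time), so -1, 0, 2, 5, 9 → 14.
So the next element is (47; 14).

(47; 14)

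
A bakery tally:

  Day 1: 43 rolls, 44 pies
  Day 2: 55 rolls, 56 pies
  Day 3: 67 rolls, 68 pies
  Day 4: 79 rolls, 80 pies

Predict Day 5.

Rolls — +12 each step: 43, 55, 67, 79 → 91.
Pies: always 1 more than the rolls; 44, 56, 68, 80 → 92.
Combining the parts gives 91 rolls, 92 pies.

91 rolls, 92 pies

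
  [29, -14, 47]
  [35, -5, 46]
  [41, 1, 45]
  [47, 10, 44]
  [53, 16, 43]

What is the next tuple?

[59, 25, 42]

First component goes 29, 35, 41, 47, 53 → 59 (+6 each step).
Second component — alternating steps +9, +6, +9, +6, …: -14, -5, 1, 10, 16 → 25.
Third component: −1 each step, so 47, 46, 45, 44, 43 → 42.
Combining the parts gives [59, 25, 42].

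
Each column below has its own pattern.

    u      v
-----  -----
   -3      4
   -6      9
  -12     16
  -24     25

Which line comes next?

-48  36

Column u: -3, -6, -12, -24 → -48 (×2 each step).
Column v — perfect squares: 2², 3², 4², …: 4, 9, 16, 25 → 36.
Putting it together: -48  36.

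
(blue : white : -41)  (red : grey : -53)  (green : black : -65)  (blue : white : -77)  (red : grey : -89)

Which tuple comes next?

(green : black : -101)

Colour: repeats blue → red → green; blue, red, green, blue, red → green.
Shade: repeats white → grey → black; white, grey, black, white, grey → black.
For the third component, −12 each step: -41, -53, -65, -77, -89 → -101.
Putting it together: (green : black : -101).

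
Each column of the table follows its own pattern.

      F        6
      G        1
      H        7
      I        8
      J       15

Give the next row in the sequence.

Letter: letters move forward 1 place in the alphabet; F, G, H, I, J → K.
For the second component, each term is the sum of the two before it: 6, 1, 7, 8, 15 → 23.
So the next row is K  23.

K  23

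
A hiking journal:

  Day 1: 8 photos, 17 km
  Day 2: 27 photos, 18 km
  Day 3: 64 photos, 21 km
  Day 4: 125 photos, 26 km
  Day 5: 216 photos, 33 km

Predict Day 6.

Photos — perfect cubes: 2³, 3³, 4³, …: 8, 27, 64, 125, 216 → 343.
Km — differences are 1, 3, 5, … (increasing by 2 each time): 17, 18, 21, 26, 33 → 42.
So the next record is 343 photos, 42 km.

343 photos, 42 km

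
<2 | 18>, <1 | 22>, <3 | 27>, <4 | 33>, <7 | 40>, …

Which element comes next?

<11 | 48>

First part: each term is the sum of the two before it, so 2, 1, 3, 4, 7 → 11.
Second part: 18, 22, 27, 33, 40 → 48 (differences are 4, 5, 6, … (increasing by 1 each time)).
So the next element is <11 | 48>.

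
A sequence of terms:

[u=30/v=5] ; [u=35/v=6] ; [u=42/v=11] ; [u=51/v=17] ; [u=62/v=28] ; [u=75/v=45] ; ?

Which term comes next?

U: 30, 35, 42, 51, 62, 75 → 90 (differences are 5, 7, 9, … (increasing by 2 each time)).
V: 5, 6, 11, 17, 28, 45 → 73 (each term is the sum of the two before it).
So the next term is [u=90/v=73].

[u=90/v=73]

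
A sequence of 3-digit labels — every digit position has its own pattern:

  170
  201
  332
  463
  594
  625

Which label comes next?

First digit: +1 each step, mod 10; 1, 2, 3, 4, 5, 6 → 7.
Second digit goes 7, 0, 3, 6, 9, 2 → 5 (+3 each step, mod 10).
For the third digit, +1 each step, mod 10: 0, 1, 2, 3, 4, 5 → 6.
Putting it together: 756.

756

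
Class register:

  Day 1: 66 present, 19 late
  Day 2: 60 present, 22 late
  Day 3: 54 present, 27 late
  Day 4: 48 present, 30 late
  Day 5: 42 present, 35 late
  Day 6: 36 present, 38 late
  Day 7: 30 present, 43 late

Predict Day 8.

24 present, 46 late

Present: −6 each step; 66, 60, 54, 48, 42, 36, 30 → 24.
Late: alternating steps +3, +5, +3, +5, …, so 19, 22, 27, 30, 35, 38, 43 → 46.
Putting it together: 24 present, 46 late.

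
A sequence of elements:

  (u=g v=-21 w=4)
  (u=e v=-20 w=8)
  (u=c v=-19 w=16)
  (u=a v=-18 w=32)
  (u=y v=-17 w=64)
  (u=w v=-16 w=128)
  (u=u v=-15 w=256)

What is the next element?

U goes g, e, c, a, y, w, u → s (letters move back 2 places in the alphabet, wrapping A→Z).
V goes -21, -20, -19, -18, -17, -16, -15 → -14 (+1 each step).
For the w, ×2 each step: 4, 8, 16, 32, 64, 128, 256 → 512.
Combining the parts gives (u=s v=-14 w=512).

(u=s v=-14 w=512)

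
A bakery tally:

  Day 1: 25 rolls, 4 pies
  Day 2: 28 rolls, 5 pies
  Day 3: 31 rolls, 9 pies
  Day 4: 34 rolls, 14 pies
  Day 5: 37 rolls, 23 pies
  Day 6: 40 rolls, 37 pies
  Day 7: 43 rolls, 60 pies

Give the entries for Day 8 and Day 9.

Rolls: 25, 28, 31, 34, 37, 40, 43 → 46 → 49 (+3 each step).
Pies goes 4, 5, 9, 14, 23, 37, 60 → 97 → 157 (each term is the sum of the two before it).
Putting the parts together: 46 rolls, 97 pies and then 49 rolls, 157 pies.

46 rolls, 97 pies; 49 rolls, 157 pies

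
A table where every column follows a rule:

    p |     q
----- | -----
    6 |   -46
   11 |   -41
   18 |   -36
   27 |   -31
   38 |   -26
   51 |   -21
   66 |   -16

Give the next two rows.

Column p: differences are 5, 7, 9, … (increasing by 2 each time); 6, 11, 18, 27, 38, 51, 66 → 83 → 102.
Column q — +5 each step: -46, -41, -36, -31, -26, -21, -16 → -11 → -6.
Putting the parts together: 83  -11 and then 102  -6.

83  -11; 102  -6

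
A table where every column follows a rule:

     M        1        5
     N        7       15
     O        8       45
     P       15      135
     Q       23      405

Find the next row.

Letter goes M, N, O, P, Q → R (letters move forward 1 place in the alphabet).
Second component: 1, 7, 8, 15, 23 → 38 (each term is the sum of the two before it).
Third component — ×3 each step: 5, 15, 45, 135, 405 → 1215.
So the next row is R  38  1215.

R  38  1215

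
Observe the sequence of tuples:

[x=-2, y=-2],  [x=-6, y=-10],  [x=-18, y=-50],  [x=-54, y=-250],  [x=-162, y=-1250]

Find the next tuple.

[x=-486, y=-6250]

X — ×3 each step: -2, -6, -18, -54, -162 → -486.
For the y, ×5 each step: -2, -10, -50, -250, -1250 → -6250.
Putting it together: [x=-486, y=-6250].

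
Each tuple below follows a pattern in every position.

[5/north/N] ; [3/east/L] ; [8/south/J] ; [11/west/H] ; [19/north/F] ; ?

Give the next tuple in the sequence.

First slot — each term is the sum of the two before it: 5, 3, 8, 11, 19 → 30.
For the direction, repeats north → east → south → west: north, east, south, west, north → east.
Letter — letters move back 2 places in the alphabet: N, L, J, H, F → D.
Putting it together: [30/east/D].

[30/east/D]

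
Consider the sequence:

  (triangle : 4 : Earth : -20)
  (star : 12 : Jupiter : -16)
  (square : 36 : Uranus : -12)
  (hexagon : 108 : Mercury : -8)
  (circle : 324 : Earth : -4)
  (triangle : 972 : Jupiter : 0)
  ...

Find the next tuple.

(star : 2916 : Uranus : 4)

Shape — repeats triangle → star → square → hexagon → circle: triangle, star, square, hexagon, circle, triangle → star.
Second component goes 4, 12, 36, 108, 324, 972 → 2916 (×3 each step).
Planet: repeats Earth → Jupiter → Uranus → Mercury; Earth, Jupiter, Uranus, Mercury, Earth, Jupiter → Uranus.
Fourth component: +4 each step, so -20, -16, -12, -8, -4, 0 → 4.
Putting it together: (star : 2916 : Uranus : 4).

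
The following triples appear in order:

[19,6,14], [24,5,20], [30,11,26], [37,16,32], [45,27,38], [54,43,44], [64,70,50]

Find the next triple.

[75,113,56]

First entry: 19, 24, 30, 37, 45, 54, 64 → 75 (differences are 5, 6, 7, … (increasing by 1 each time)).
For the second entry, each term is the sum of the two before it: 6, 5, 11, 16, 27, 43, 70 → 113.
Third entry goes 14, 20, 26, 32, 38, 44, 50 → 56 (+6 each step).
Putting it together: [75,113,56].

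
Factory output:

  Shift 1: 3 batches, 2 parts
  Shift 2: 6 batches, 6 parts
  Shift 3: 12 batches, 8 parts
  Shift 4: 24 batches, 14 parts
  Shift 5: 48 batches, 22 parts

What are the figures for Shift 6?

Batches goes 3, 6, 12, 24, 48 → 96 (×2 each step).
For the parts, each term is the sum of the two before it: 2, 6, 8, 14, 22 → 36.
So the next line is 96 batches, 36 parts.

96 batches, 36 parts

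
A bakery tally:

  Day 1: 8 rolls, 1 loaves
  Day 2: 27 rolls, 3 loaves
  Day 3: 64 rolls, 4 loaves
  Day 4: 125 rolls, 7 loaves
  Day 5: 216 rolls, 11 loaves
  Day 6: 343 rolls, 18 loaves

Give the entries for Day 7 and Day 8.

512 rolls, 29 loaves; 729 rolls, 47 loaves

Rolls: perfect cubes: 2³, 3³, 4³, …, so 8, 27, 64, 125, 216, 343 → 512 → 729.
Loaves goes 1, 3, 4, 7, 11, 18 → 29 → 47 (each term is the sum of the two before it).
So the next two records are 512 rolls, 29 loaves and 729 rolls, 47 loaves.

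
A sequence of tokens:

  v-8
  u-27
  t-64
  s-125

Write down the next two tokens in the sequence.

Letter goes v, u, t, s → r → q (letters move back 1 place in the alphabet).
Second component: perfect cubes: 2³, 3³, 4³, …, so 8, 27, 64, 125 → 216 → 343.
So the next two tokens are r-216 and q-343.

r-216, q-343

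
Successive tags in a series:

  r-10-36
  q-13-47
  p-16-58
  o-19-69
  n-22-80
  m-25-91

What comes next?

l-28-102

Letter goes r, q, p, o, n, m → l (letters move back 1 place in the alphabet).
Second component: +3 each step; 10, 13, 16, 19, 22, 25 → 28.
Third component goes 36, 47, 58, 69, 80, 91 → 102 (+11 each step).
Combining the parts gives l-28-102.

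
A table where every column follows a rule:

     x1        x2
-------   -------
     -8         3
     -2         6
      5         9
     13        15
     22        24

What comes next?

32  39

For the column x1, differences are 6, 7, 8, … (increasing by 1 each time): -8, -2, 5, 13, 22 → 32.
Column x2: each term is the sum of the two before it; 3, 6, 9, 15, 24 → 39.
Combining the parts gives 32  39.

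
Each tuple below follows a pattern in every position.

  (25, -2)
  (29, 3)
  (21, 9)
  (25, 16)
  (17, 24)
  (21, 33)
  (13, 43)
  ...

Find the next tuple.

First part: 25, 29, 21, 25, 17, 21, 13 → 17 (alternating steps +4, −8, +4, −8, …).
Second part goes -2, 3, 9, 16, 24, 33, 43 → 54 (differences are 5, 6, 7, … (increasing by 1 each time)).
So the next tuple is (17, 54).

(17, 54)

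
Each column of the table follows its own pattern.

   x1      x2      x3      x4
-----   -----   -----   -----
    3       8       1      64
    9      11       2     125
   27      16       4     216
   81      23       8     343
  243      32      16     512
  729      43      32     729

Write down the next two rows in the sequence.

2187  56  64  1000; 6561  71  128  1331

Column x1 — ×3 each step: 3, 9, 27, 81, 243, 729 → 2187 → 6561.
Column x2: differences are 3, 5, 7, … (increasing by 2 each time), so 8, 11, 16, 23, 32, 43 → 56 → 71.
Column x3 goes 1, 2, 4, 8, 16, 32 → 64 → 128 (×2 each step).
Column x4: 64, 125, 216, 343, 512, 729 → 1000 → 1331 (perfect cubes: 4³, 5³, 6³, …).
Putting the parts together: 2187  56  64  1000 and then 6561  71  128  1331.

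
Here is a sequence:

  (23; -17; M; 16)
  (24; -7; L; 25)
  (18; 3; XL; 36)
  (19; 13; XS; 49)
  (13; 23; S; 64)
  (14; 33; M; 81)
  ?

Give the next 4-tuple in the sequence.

First slot: 23, 24, 18, 19, 13, 14 → 8 (alternating steps +1, −6, +1, −6, …).
Second slot goes -17, -7, 3, 13, 23, 33 → 43 (+10 each step).
Size goes M, L, XL, XS, S, M → L (repeats M → L → XL → XS → S).
Fourth slot: 16, 25, 36, 49, 64, 81 → 100 (perfect squares: 4², 5², 6², …).
Combining the parts gives (8; 43; L; 100).

(8; 43; L; 100)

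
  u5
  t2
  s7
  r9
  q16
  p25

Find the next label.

o41

Letter goes u, t, s, r, q, p → o (letters move back 1 place in the alphabet).
Second component: each term is the sum of the two before it, so 5, 2, 7, 9, 16, 25 → 41.
Putting it together: o41.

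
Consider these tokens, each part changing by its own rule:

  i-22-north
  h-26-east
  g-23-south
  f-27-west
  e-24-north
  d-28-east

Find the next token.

c-25-south

Letter: i, h, g, f, e, d → c (letters move back 1 place in the alphabet).
Second component goes 22, 26, 23, 27, 24, 28 → 25 (alternating steps +4, −3, +4, −3, …).
Direction: repeats north → east → south → west, so north, east, south, west, north, east → south.
Putting it together: c-25-south.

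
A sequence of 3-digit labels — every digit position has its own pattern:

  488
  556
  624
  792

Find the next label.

860

First digit — +1 each step, mod 10: 4, 5, 6, 7 → 8.
Second digit: −3 each step, mod 10; 8, 5, 2, 9 → 6.
Third digit: −2 each step, mod 10, so 8, 6, 4, 2 → 0.
Combining the parts gives 860.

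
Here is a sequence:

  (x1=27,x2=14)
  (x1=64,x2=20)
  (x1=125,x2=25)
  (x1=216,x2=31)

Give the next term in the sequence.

X1 — perfect cubes: 3³, 4³, 5³, …: 27, 64, 125, 216 → 343.
X2 goes 14, 20, 25, 31 → 36 (alternating steps +6, +5, +6, +5, …).
Putting it together: (x1=343,x2=36).

(x1=343,x2=36)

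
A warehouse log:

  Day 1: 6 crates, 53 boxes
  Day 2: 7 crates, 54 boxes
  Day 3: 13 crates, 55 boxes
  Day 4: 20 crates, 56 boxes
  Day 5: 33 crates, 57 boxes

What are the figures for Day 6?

Crates — each term is the sum of the two before it: 6, 7, 13, 20, 33 → 53.
Boxes goes 53, 54, 55, 56, 57 → 58 (+1 each step).
Putting it together: 53 crates, 58 boxes.

53 crates, 58 boxes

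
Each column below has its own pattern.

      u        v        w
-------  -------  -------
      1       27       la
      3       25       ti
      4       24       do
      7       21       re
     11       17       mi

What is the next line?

Column u: each term is the sum of the two before it, so 1, 3, 4, 7, 11 → 18.
Column v — together with the column u always sums to 28: 27, 25, 24, 21, 17 → 10.
Column w: la, ti, do, re, mi → fa (runs through the solfège scale do→ti).
Combining the parts gives 18  10  fa.

18  10  fa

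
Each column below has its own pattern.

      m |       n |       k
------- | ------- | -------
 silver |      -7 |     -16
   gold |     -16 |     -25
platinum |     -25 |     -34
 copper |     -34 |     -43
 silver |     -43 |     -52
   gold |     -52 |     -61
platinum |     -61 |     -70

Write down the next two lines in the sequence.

copper  -70  -79; silver  -79  -88

For the column m, repeats silver → gold → platinum → copper: silver, gold, platinum, copper, silver, gold, platinum → copper → silver.
Column n goes -7, -16, -25, -34, -43, -52, -61 → -70 → -79 (−9 each step).
For the column k, −9 each step: -16, -25, -34, -43, -52, -61, -70 → -79 → -88.
Putting the parts together: copper  -70  -79 and then silver  -79  -88.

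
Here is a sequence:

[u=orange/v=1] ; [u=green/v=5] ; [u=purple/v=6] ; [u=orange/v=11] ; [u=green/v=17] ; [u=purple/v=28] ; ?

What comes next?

[u=orange/v=45]

U goes orange, green, purple, orange, green, purple → orange (repeats orange → green → purple).
V: each term is the sum of the two before it, so 1, 5, 6, 11, 17, 28 → 45.
Putting it together: [u=orange/v=45].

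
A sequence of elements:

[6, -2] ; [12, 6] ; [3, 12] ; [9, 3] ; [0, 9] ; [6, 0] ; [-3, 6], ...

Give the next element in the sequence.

First component — alternating steps +6, −9, +6, −9, …: 6, 12, 3, 9, 0, 6, -3 → 3.
Second component goes -2, 6, 12, 3, 9, 0, 6 → -3 (always the previous value of the first component).
So the next element is [3, -3].

[3, -3]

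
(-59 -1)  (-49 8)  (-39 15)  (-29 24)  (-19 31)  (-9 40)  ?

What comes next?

First coordinate: +10 each step; -59, -49, -39, -29, -19, -9 → 1.
Second coordinate: alternating steps +9, +7, +9, +7, …, so -1, 8, 15, 24, 31, 40 → 47.
So the next pair is (1 47).

(1 47)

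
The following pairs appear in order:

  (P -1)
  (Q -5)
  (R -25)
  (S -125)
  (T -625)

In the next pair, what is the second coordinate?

For the second coordinate, ×5 each step: -1, -5, -25, -125, -625 → -3125.

-3125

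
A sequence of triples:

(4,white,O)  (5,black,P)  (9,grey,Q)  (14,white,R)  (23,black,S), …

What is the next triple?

First coordinate goes 4, 5, 9, 14, 23 → 37 (each term is the sum of the two before it).
Shade goes white, black, grey, white, black → grey (repeats white → black → grey).
For the letter, letters move forward 1 place in the alphabet: O, P, Q, R, S → T.
So the next triple is (37,grey,T).

(37,grey,T)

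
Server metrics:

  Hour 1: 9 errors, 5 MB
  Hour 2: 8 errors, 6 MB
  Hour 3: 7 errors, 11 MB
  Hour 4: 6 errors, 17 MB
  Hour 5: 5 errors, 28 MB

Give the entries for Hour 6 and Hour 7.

Errors goes 9, 8, 7, 6, 5 → 4 → 3 (−1 each step).
For the MB, each term is the sum of the two before it: 5, 6, 11, 17, 28 → 45 → 73.
Putting the parts together: 4 errors, 45 MB and then 3 errors, 73 MB.

4 errors, 45 MB; 3 errors, 73 MB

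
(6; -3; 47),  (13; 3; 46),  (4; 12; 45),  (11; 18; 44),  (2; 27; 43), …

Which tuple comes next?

(9; 33; 42)

First entry — alternating steps +7, −9, +7, −9, …: 6, 13, 4, 11, 2 → 9.
Second entry: alternating steps +6, +9, +6, +9, …, so -3, 3, 12, 18, 27 → 33.
Third entry goes 47, 46, 45, 44, 43 → 42 (−1 each step).
So the next tuple is (9; 33; 42).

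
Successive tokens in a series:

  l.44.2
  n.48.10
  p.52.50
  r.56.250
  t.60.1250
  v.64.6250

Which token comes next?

x.68.31250

Letter: letters move forward 2 places in the alphabet; l, n, p, r, t, v → x.
Second component — +4 each step: 44, 48, 52, 56, 60, 64 → 68.
Third component goes 2, 10, 50, 250, 1250, 6250 → 31250 (×5 each step).
So the next token is x.68.31250.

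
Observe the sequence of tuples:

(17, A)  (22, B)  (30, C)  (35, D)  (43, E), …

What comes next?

(48, F)

First part: 17, 22, 30, 35, 43 → 48 (alternating steps +5, +8, +5, +8, …).
For the letter, letters move forward 1 place in the alphabet: A, B, C, D, E → F.
Combining the parts gives (48, F).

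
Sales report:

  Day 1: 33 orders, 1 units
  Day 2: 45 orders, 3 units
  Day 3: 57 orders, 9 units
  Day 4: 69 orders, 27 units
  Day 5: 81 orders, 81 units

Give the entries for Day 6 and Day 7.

93 orders, 243 units; 105 orders, 729 units

Orders — +12 each step: 33, 45, 57, 69, 81 → 93 → 105.
For the units, ×3 each step: 1, 3, 9, 27, 81 → 243 → 729.
So the next two lines are 93 orders, 243 units and 105 orders, 729 units.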